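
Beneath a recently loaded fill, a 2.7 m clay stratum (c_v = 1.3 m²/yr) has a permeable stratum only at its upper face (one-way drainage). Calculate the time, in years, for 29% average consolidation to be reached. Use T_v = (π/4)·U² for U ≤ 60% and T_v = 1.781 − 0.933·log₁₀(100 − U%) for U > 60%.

Drainage path length: H_d = H = 2.7 m (single drainage).
U ≤ 60%: T_v = (π/4)·U² = (π/4)×0.29² = 0.066052.
t = T_v·H_d²/c_v = 0.066052×2.7²/1.3 = 0.3704 years.

t ≈ 0.37 years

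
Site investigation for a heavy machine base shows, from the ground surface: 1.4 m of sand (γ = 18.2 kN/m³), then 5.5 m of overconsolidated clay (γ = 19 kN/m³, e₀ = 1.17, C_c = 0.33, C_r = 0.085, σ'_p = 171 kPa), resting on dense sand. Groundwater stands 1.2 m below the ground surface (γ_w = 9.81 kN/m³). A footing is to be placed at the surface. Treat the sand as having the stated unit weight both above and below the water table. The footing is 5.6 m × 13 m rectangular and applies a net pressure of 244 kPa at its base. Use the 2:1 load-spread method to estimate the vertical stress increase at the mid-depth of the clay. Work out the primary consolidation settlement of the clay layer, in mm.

Mid-depth of clay below the ground surface: z = 1.4 + 5.5/2 = 4.15 m.
Total vertical stress at mid-clay: σ_v = 18.2×1.4 + 19×2.75 = 77.73 kPa.
Pore pressure: u = 9.81×(4.15 − 1.2) = 28.94 kPa.
Initial effective stress: σ'_0 = σ_v − u = 77.73 − 28.94 = 48.79 kPa.
Stress increase at mid-clay by the 2:1 spreading method:
Δσ = qBL/((B+z)(L+z)) = 244×5.6×13/((5.6+4.15)(13+4.15)) = 106.23 kPa
Final effective stress: σ'_f = 48.79 + 106.23 = 155.02 kPa.
σ'_f = 155.02 ≤ σ'_p = 171 kPa, so the clay remains overconsolidated and only the recompression index applies:
S_c = C_r·H/(1+e₀)·log₁₀(σ'_f/σ'_0) = 0.085×5.5/2.17×log₁₀(155.02/48.79)
    = 0.21544 × 0.50206 = 0.1082 m

S_c ≈ 108 mm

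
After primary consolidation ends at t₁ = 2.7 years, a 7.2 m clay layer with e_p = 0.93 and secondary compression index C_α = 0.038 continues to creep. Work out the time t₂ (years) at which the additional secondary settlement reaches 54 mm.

t₂ ≈ 6.49 years

S_s = C_α·H/(1+e_p)·log₁₀(t₂/t₁) ⇒ log₁₀(t₂/t₁) = S_s·(1+e_p)/(C_α·H).
log₁₀(t₂/t₁) = 0.054 × (1+0.93) / (0.038×7.2) = 0.3809
t₂ = t₁ × 10^0.3809 = 2.7 × 2.404 = 6.491 years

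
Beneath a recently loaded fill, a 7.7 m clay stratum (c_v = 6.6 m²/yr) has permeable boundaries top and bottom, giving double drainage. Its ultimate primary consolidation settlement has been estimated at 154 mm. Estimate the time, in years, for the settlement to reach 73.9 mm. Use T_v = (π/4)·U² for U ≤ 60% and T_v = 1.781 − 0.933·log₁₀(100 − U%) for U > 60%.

t ≈ 0.406 years

Drainage path length: H_d = H/2 = 3.85 m (double drainage).
U = S(t)/S_ult = 73.9/154 = 0.4799.
U ≤ 60%: T_v = (π/4)·U² = (π/4)×0.47987² = 0.18086.
t = T_v·H_d²/c_v = 0.18086×3.85²/6.6 = 0.4062 years.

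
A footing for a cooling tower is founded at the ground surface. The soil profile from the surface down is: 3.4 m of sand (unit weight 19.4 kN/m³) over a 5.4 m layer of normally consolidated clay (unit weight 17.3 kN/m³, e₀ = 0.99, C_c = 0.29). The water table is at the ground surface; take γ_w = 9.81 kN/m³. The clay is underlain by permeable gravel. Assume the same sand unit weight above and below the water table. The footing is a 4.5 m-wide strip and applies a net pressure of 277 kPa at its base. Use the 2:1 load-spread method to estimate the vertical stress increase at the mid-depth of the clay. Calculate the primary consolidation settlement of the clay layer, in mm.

Mid-depth of clay below the ground surface: z = 3.4 + 5.4/2 = 6.1 m.
Total vertical stress at mid-clay: σ_v = 19.4×3.4 + 17.3×2.7 = 112.67 kPa.
Pore pressure: u = 9.81×(6.1 − 0) = 59.841 kPa.
Initial effective stress: σ'_0 = σ_v − u = 112.67 − 59.841 = 52.829 kPa.
Stress increase at mid-clay by the 2:1 spreading method:
Δσ = qB/(B+z) = 277×4.5/(4.5+6.1) = 117.59 kPa
Final effective stress: σ'_f = σ'_0 + Δσ = 52.829 + 117.59 = 170.42 kPa.
Normally consolidated clay, so the full stress increment lies on the virgin compression line:
S_c = C_c·H/(1+e₀)·log₁₀(σ'_f/σ'_0) = 0.29×5.4/(1+0.99)×log₁₀(170.42/52.829)
    = 0.78693 × 0.50865 = 0.4003 m

S_c ≈ 400 mm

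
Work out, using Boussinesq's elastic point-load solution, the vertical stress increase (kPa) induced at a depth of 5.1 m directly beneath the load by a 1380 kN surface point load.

Boussinesq vertical stress below a point load on an elastic half-space:
Δσ_z = 3P/(2πz²) · [1 + (r/z)²]^(−5/2)
r/z = 0/5.1 = 0; [1+(r/z)²]^(−5/2) = 1.
Δσ_z = 3×1380/(2π×5.1²) × 1 = 25.333 × 1 = 25.33 kPa

Δσ_z ≈ 25.3 kPa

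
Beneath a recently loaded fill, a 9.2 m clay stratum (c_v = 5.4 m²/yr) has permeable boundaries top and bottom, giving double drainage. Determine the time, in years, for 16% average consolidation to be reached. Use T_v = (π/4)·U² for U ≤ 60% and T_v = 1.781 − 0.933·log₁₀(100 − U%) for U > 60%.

Drainage path length: H_d = H/2 = 4.6 m (double drainage).
U ≤ 60%: T_v = (π/4)·U² = (π/4)×0.16² = 0.020106.
t = T_v·H_d²/c_v = 0.020106×4.6²/5.4 = 0.07879 years.

t ≈ 0.0788 years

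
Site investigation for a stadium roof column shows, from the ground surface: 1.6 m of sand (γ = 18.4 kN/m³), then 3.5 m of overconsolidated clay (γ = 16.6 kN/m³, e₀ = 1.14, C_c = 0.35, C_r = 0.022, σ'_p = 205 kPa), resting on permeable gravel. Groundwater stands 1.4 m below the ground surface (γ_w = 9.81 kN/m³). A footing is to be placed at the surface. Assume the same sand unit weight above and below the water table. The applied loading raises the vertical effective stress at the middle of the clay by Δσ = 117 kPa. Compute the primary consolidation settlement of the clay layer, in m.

S_c ≈ 0.0216 m

Mid-depth of clay below the ground surface: z = 1.6 + 3.5/2 = 3.35 m.
Total vertical stress at mid-clay: σ_v = 18.4×1.6 + 16.6×1.75 = 58.49 kPa.
Pore pressure: u = 9.81×(3.35 − 1.4) = 19.13 kPa.
Initial effective stress: σ'_0 = σ_v − u = 58.49 − 19.13 = 39.36 kPa.
Final effective stress: σ'_f = 39.36 + 117 = 156.36 kPa.
σ'_f = 156.36 ≤ σ'_p = 205 kPa, so the clay remains overconsolidated and only the recompression index applies:
S_c = C_r·H/(1+e₀)·log₁₀(σ'_f/σ'_0) = 0.022×3.5/2.14×log₁₀(156.36/39.36)
    = 0.035981 × 0.59907 = 0.02156 m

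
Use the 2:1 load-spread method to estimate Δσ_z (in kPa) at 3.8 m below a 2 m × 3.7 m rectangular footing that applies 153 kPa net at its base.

Δσ_z ≈ 26 kPa

By the 2:1 method the load spreads at 1 horizontal : 2 vertical, so at depth z the loaded area has grown by z in each plan dimension:
Δσ = qBL/((B+z)(L+z)) = 153×2×3.7/((2+3.8)(3.7+3.8)) = 26.028 kPa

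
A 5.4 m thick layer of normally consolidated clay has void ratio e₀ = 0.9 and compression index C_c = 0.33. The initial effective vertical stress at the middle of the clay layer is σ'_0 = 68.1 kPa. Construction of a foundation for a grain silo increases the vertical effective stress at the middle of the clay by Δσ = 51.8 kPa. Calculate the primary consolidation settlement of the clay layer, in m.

Final effective stress: σ'_f = σ'_0 + Δσ = 68.1 + 51.8 = 119.9 kPa.
Normally consolidated clay, so the full stress increment lies on the virgin compression line:
S_c = C_c·H/(1+e₀)·log₁₀(σ'_f/σ'_0) = 0.33×5.4/(1+0.9)×log₁₀(119.9/68.1)
    = 0.93789 × 0.24567 = 0.2304 m

S_c ≈ 0.23 m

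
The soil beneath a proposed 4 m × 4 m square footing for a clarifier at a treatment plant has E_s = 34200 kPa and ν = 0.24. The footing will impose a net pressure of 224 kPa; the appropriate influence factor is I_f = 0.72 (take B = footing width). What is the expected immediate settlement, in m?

Immediate (elastic) settlement: S_e = q·B·(1−ν²)/E_s · I_f.
S_e = 224 × 4 × (1 − 0.24²) / 34200 × 0.72
    = 224 × 4 × 0.9424 / 34200 × 0.72
    = 0.01778 m

S_e ≈ 0.0178 m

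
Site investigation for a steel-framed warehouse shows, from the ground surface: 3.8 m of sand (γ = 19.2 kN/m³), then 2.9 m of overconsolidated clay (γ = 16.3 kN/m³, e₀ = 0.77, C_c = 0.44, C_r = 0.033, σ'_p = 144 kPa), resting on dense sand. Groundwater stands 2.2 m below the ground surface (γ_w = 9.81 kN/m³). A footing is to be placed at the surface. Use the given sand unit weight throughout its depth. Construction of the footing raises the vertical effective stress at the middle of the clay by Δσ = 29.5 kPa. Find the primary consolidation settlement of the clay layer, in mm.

Mid-depth of clay below the ground surface: z = 3.8 + 2.9/2 = 5.25 m.
Total vertical stress at mid-clay: σ_v = 19.2×3.8 + 16.3×1.45 = 96.595 kPa.
Pore pressure: u = 9.81×(5.25 − 2.2) = 29.921 kPa.
Initial effective stress: σ'_0 = σ_v − u = 96.595 − 29.921 = 66.674 kPa.
Final effective stress: σ'_f = 66.674 + 29.5 = 96.174 kPa.
σ'_f = 96.174 ≤ σ'_p = 144 kPa, so the clay remains overconsolidated and only the recompression index applies:
S_c = C_r·H/(1+e₀)·log₁₀(σ'_f/σ'_0) = 0.033×2.9/1.77×log₁₀(96.174/66.674)
    = 0.054067 × 0.1591 = 0.008602 m

S_c ≈ 8.6 mm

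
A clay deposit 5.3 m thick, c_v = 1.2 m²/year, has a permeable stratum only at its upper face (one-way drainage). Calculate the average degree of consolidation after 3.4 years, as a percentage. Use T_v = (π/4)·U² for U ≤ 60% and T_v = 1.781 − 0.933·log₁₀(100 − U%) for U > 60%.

Drainage path length: H_d = H = 5.3 m (single drainage).
T_v = c_v·t/H_d² = 1.2×3.4/5.3² = 0.14525.
T_v = 0.14525 corresponds to the U ≤ 60% branch:
U = √(4T_v/π) = 0.43

U ≈ 43 %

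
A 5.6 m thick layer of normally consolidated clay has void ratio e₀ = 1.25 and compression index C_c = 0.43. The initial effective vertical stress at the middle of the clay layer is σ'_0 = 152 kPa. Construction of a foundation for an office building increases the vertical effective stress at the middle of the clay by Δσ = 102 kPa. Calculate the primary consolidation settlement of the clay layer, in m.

Final effective stress: σ'_f = σ'_0 + Δσ = 152 + 102 = 254 kPa.
Normally consolidated clay, so the full stress increment lies on the virgin compression line:
S_c = C_c·H/(1+e₀)·log₁₀(σ'_f/σ'_0) = 0.43×5.6/(1+1.25)×log₁₀(254/152)
    = 1.0702 × 0.22299 = 0.2386 m

S_c ≈ 0.239 m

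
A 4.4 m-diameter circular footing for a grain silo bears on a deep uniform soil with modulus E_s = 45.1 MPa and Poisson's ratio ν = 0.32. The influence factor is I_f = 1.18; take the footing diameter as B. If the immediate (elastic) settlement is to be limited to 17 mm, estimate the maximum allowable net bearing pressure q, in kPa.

q ≈ 165 kPa

E_s = 45.1 MPa = 45100 kPa.
S_e = q·B·(1−ν²)/E_s · I_f  ⇒  q = S_e·E_s / (B·(1−ν²)·I_f).
q = 0.017 × 45100 / (4.4 × 0.8976 × 1.18) = 164.5 kPa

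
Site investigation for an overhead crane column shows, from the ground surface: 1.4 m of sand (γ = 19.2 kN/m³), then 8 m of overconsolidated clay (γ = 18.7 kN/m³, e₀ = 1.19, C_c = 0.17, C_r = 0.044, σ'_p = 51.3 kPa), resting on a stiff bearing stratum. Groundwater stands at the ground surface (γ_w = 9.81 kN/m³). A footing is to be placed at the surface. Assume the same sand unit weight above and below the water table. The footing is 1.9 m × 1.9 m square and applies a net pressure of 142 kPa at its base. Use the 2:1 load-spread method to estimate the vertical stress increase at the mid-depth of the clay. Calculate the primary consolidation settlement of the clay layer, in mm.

S_c ≈ 38.2 mm

Mid-depth of clay below the ground surface: z = 1.4 + 8/2 = 5.4 m.
Total vertical stress at mid-clay: σ_v = 19.2×1.4 + 18.7×4 = 101.68 kPa.
Pore pressure: u = 9.81×(5.4 − 0) = 52.974 kPa.
Initial effective stress: σ'_0 = σ_v − u = 101.68 − 52.974 = 48.706 kPa.
Stress increase at mid-clay by the 2:1 spreading method:
Δσ = qBL/((B+z)(L+z)) = 142×1.9×1.9/((1.9+5.4)(1.9+5.4)) = 9.6194 kPa
Final effective stress: σ'_f = 48.706 + 9.6194 = 58.325 kPa.
σ'_f = 58.325 > σ'_p = 51.3 kPa, so the stress path crosses the preconsolidation pressure — recompression up to σ'_p, then virgin compression beyond:
S_c = H/(1+e₀)·[C_r·log₁₀(σ'_p/σ'_0) + C_c·log₁₀(σ'_f/σ'_p)]
    = 8/2.19 × [0.044×log₁₀(51.3/48.706) + 0.17×log₁₀(58.325/51.3)]
    = 3.653 × [0.00099154 + 0.0094754] = 0.03824 m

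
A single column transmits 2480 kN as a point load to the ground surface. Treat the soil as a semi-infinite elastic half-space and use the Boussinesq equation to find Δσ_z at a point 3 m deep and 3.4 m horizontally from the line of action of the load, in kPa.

Boussinesq vertical stress below a point load on an elastic half-space:
Δσ_z = 3P/(2πz²) · [1 + (r/z)²]^(−5/2)
r/z = 3.4/3 = 1.1333; [1+(r/z)²]^(−5/2) = 0.12678.
Δσ_z = 3×2480/(2π×3²) × 0.12678 = 131.57 × 0.12678 = 16.68 kPa

Δσ_z ≈ 16.7 kPa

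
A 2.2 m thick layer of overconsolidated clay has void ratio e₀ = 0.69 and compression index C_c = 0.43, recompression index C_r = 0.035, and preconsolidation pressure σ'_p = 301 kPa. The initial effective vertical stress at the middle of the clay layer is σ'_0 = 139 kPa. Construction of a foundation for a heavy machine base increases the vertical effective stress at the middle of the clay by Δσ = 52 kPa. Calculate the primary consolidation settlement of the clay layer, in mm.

S_c ≈ 6.29 mm

Final effective stress: σ'_f = 139 + 52 = 191 kPa.
σ'_f = 191 ≤ σ'_p = 301 kPa, so the clay remains overconsolidated and only the recompression index applies:
S_c = C_r·H/(1+e₀)·log₁₀(σ'_f/σ'_0) = 0.035×2.2/1.69×log₁₀(191/139)
    = 0.045563 × 0.13802 = 0.006289 m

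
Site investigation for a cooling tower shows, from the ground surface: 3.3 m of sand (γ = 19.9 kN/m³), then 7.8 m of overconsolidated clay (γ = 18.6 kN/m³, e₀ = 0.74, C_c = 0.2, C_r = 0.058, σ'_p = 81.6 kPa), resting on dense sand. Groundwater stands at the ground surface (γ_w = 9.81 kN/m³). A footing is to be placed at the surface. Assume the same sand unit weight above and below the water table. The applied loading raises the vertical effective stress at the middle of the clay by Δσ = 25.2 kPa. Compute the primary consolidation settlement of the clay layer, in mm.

Mid-depth of clay below the ground surface: z = 3.3 + 7.8/2 = 7.2 m.
Total vertical stress at mid-clay: σ_v = 19.9×3.3 + 18.6×3.9 = 138.21 kPa.
Pore pressure: u = 9.81×(7.2 − 0) = 70.632 kPa.
Initial effective stress: σ'_0 = σ_v − u = 138.21 − 70.632 = 67.578 kPa.
Final effective stress: σ'_f = 67.578 + 25.2 = 92.778 kPa.
σ'_f = 92.778 > σ'_p = 81.6 kPa, so the stress path crosses the preconsolidation pressure — recompression up to σ'_p, then virgin compression beyond:
S_c = H/(1+e₀)·[C_r·log₁₀(σ'_p/σ'_0) + C_c·log₁₀(σ'_f/σ'_p)]
    = 7.8/1.74 × [0.058×log₁₀(81.6/67.578) + 0.2×log₁₀(92.778/81.6)]
    = 4.4828 × [0.0047493 + 0.011151] = 0.07128 m

S_c ≈ 71.3 mm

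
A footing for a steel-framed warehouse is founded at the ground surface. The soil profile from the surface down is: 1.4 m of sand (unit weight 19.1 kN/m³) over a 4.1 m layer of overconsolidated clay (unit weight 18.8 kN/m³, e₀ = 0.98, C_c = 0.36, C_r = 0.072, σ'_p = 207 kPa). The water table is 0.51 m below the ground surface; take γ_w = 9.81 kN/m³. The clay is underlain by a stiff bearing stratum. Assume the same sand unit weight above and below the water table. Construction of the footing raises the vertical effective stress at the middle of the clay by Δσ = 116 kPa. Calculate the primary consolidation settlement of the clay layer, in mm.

S_c ≈ 92.7 mm

Mid-depth of clay below the ground surface: z = 1.4 + 4.1/2 = 3.45 m.
Total vertical stress at mid-clay: σ_v = 19.1×1.4 + 18.8×2.05 = 65.28 kPa.
Pore pressure: u = 9.81×(3.45 − 0.51) = 28.841 kPa.
Initial effective stress: σ'_0 = σ_v − u = 65.28 − 28.841 = 36.439 kPa.
Final effective stress: σ'_f = 36.439 + 116 = 152.44 kPa.
σ'_f = 152.44 ≤ σ'_p = 207 kPa, so the clay remains overconsolidated and only the recompression index applies:
S_c = C_r·H/(1+e₀)·log₁₀(σ'_f/σ'_0) = 0.072×4.1/1.98×log₁₀(152.44/36.439)
    = 0.14909 × 0.62153 = 0.09266 m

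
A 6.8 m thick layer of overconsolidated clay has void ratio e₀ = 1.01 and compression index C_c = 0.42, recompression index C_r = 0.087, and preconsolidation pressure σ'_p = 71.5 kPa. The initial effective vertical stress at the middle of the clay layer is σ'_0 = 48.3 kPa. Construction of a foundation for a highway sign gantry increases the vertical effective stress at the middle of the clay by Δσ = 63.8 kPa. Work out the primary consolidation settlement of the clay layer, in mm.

S_c ≈ 328 mm

Final effective stress: σ'_f = 48.3 + 63.8 = 112.1 kPa.
σ'_f = 112.1 > σ'_p = 71.5 kPa, so the stress path crosses the preconsolidation pressure — recompression up to σ'_p, then virgin compression beyond:
S_c = H/(1+e₀)·[C_r·log₁₀(σ'_p/σ'_0) + C_c·log₁₀(σ'_f/σ'_p)]
    = 6.8/2.01 × [0.087×log₁₀(71.5/48.3) + 0.42×log₁₀(112.1/71.5)]
    = 3.3831 × [0.014821 + 0.082026] = 0.3276 m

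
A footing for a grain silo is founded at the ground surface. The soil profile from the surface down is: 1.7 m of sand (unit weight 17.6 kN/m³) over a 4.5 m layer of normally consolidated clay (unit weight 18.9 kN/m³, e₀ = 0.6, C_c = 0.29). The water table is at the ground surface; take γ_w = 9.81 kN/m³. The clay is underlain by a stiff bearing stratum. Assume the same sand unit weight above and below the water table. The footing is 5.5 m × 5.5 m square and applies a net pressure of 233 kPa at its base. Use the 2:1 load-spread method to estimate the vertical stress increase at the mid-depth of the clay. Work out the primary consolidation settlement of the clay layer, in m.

Mid-depth of clay below the ground surface: z = 1.7 + 4.5/2 = 3.95 m.
Total vertical stress at mid-clay: σ_v = 17.6×1.7 + 18.9×2.25 = 72.445 kPa.
Pore pressure: u = 9.81×(3.95 − 0) = 38.75 kPa.
Initial effective stress: σ'_0 = σ_v − u = 72.445 − 38.75 = 33.695 kPa.
Stress increase at mid-clay by the 2:1 spreading method:
Δσ = qBL/((B+z)(L+z)) = 233×5.5×5.5/((5.5+3.95)(5.5+3.95)) = 78.926 kPa
Final effective stress: σ'_f = σ'_0 + Δσ = 33.695 + 78.926 = 112.62 kPa.
Normally consolidated clay, so the full stress increment lies on the virgin compression line:
S_c = C_c·H/(1+e₀)·log₁₀(σ'_f/σ'_0) = 0.29×4.5/(1+0.6)×log₁₀(112.62/33.695)
    = 0.81562 × 0.52405 = 0.4274 m

S_c ≈ 0.427 m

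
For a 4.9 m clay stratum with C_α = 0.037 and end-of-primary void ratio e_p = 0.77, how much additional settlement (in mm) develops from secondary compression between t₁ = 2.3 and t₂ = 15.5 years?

Secondary compression: S_s = C_α·H/(1+e_p)·log₁₀(t₂/t₁)
S_s = 0.037×4.9/(1+0.77)×log₁₀(15.5/2.3)
    = 0.1024 × 0.8286 = 0.08487 m

S_s ≈ 84.9 mm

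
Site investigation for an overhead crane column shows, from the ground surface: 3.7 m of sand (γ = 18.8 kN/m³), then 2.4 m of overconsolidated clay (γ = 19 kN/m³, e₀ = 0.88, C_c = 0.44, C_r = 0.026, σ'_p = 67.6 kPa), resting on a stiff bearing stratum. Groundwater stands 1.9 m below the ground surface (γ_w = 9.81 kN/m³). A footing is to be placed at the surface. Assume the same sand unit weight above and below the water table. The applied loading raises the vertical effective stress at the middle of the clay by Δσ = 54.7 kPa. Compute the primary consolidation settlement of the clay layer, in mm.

S_c ≈ 136 mm

Mid-depth of clay below the ground surface: z = 3.7 + 2.4/2 = 4.9 m.
Total vertical stress at mid-clay: σ_v = 18.8×3.7 + 19×1.2 = 92.36 kPa.
Pore pressure: u = 9.81×(4.9 − 1.9) = 29.43 kPa.
Initial effective stress: σ'_0 = σ_v − u = 92.36 − 29.43 = 62.93 kPa.
Final effective stress: σ'_f = 62.93 + 54.7 = 117.63 kPa.
σ'_f = 117.63 > σ'_p = 67.6 kPa, so the stress path crosses the preconsolidation pressure — recompression up to σ'_p, then virgin compression beyond:
S_c = H/(1+e₀)·[C_r·log₁₀(σ'_p/σ'_0) + C_c·log₁₀(σ'_f/σ'_p)]
    = 2.4/1.88 × [0.026×log₁₀(67.6/62.93) + 0.44×log₁₀(117.63/67.6)]
    = 1.2766 × [0.00080831 + 0.10585] = 0.1362 m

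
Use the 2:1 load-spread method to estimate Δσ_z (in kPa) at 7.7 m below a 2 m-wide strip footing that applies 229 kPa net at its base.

By the 2:1 method the load spreads at 1 horizontal : 2 vertical, so at depth z the loaded area has grown by z in each plan dimension:
Δσ = qB/(B+z) = 229×2/(2+7.7) = 47.216 kPa

Δσ_z ≈ 47.2 kPa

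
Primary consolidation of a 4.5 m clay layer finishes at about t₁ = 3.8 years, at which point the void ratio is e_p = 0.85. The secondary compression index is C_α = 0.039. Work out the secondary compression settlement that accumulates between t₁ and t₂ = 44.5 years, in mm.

S_s ≈ 101 mm

Secondary compression: S_s = C_α·H/(1+e_p)·log₁₀(t₂/t₁)
S_s = 0.039×4.5/(1+0.85)×log₁₀(44.5/3.8)
    = 0.09486 × 1.069 = 0.1014 m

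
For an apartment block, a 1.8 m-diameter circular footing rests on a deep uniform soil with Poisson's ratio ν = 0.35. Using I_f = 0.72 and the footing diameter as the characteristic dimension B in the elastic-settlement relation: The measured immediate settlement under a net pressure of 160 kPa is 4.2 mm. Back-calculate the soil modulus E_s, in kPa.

S_e = q·B·(1−ν²)/E_s · I_f  ⇒  E_s = q·B·(1−ν²)·I_f / S_e.
E_s = 160 × 1.8 × 0.8775 × 0.72 / 0.0042 = 43320 kPa

E_s ≈ 43300 kPa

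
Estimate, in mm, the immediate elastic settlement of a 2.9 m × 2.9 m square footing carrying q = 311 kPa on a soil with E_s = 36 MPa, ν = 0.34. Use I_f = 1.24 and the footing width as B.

S_e ≈ 27.5 mm

Immediate (elastic) settlement: S_e = q·B·(1−ν²)/E_s · I_f.
E_s = 36 MPa = 36000 kPa.
S_e = 311 × 2.9 × (1 − 0.34²) / 36000 × 1.24
    = 311 × 2.9 × 0.8844 / 36000 × 1.24
    = 0.02747 m = 27.47 mm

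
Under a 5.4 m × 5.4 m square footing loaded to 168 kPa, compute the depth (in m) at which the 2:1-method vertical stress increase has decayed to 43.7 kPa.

z ≈ 5.19 m

2:1 spreading — at depth z the loaded area has grown by z in each plan dimension:
qB²/(B+z)² = Δσ_z ⇒ z = B(√(q/Δσ_z) − 1) = 5.4×(√(168/43.7) − 1) = 5.188 m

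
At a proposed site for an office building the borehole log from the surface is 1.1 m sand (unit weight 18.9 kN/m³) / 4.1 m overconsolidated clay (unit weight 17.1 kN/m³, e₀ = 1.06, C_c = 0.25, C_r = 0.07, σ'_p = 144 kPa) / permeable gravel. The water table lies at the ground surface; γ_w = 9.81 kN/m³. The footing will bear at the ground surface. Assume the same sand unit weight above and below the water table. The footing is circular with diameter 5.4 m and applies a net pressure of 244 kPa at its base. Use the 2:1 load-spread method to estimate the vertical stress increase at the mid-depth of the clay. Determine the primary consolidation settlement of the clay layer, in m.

S_c ≈ 0.0962 m

Mid-depth of clay below the ground surface: z = 1.1 + 4.1/2 = 3.15 m.
Total vertical stress at mid-clay: σ_v = 18.9×1.1 + 17.1×2.05 = 55.845 kPa.
Pore pressure: u = 9.81×(3.15 − 0) = 30.902 kPa.
Initial effective stress: σ'_0 = σ_v − u = 55.845 − 30.902 = 24.943 kPa.
Stress increase at mid-clay by the 2:1 spreading method:
Δσ ≈ qD²/(D+z)² = 244×5.4²/(5.4+3.15)² = 97.33 kPa
Final effective stress: σ'_f = 24.943 + 97.33 = 122.27 kPa.
σ'_f = 122.27 ≤ σ'_p = 144 kPa, so the clay remains overconsolidated and only the recompression index applies:
S_c = C_r·H/(1+e₀)·log₁₀(σ'_f/σ'_0) = 0.07×4.1/2.06×log₁₀(122.27/24.943)
    = 0.13932 × 0.69037 = 0.09618 m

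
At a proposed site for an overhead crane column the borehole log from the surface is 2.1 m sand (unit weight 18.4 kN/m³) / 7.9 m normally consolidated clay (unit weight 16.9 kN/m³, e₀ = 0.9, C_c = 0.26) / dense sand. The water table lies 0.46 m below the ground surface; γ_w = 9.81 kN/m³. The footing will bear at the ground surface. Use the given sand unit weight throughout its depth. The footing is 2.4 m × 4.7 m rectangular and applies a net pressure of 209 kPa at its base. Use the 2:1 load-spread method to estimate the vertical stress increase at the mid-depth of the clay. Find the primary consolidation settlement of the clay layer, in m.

Mid-depth of clay below the ground surface: z = 2.1 + 7.9/2 = 6.05 m.
Total vertical stress at mid-clay: σ_v = 18.4×2.1 + 16.9×3.95 = 105.39 kPa.
Pore pressure: u = 9.81×(6.05 − 0.46) = 54.838 kPa.
Initial effective stress: σ'_0 = σ_v − u = 105.39 − 54.838 = 50.552 kPa.
Stress increase at mid-clay by the 2:1 spreading method:
Δσ = qBL/((B+z)(L+z)) = 209×2.4×4.7/((2.4+6.05)(4.7+6.05)) = 25.953 kPa
Final effective stress: σ'_f = σ'_0 + Δσ = 50.552 + 25.953 = 76.505 kPa.
Normally consolidated clay, so the full stress increment lies on the virgin compression line:
S_c = C_c·H/(1+e₀)·log₁₀(σ'_f/σ'_0) = 0.26×7.9/(1+0.9)×log₁₀(76.505/50.552)
    = 1.0811 × 0.17995 = 0.1945 m

S_c ≈ 0.195 m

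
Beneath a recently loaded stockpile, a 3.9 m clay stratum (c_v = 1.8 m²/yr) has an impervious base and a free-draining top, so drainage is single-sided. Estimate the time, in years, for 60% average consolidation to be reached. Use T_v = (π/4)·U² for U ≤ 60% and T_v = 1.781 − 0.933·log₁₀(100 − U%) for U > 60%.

Drainage path length: H_d = H = 3.9 m (single drainage).
U ≤ 60%: T_v = (π/4)·U² = (π/4)×0.6² = 0.28274.
t = T_v·H_d²/c_v = 0.28274×3.9²/1.8 = 2.389 years.

t ≈ 2.39 years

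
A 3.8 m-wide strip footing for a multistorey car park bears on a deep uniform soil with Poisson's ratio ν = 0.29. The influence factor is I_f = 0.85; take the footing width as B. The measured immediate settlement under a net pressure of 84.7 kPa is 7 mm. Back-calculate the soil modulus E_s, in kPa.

E_s ≈ 35800 kPa

S_e = q·B·(1−ν²)/E_s · I_f  ⇒  E_s = q·B·(1−ν²)·I_f / S_e.
E_s = 84.7 × 3.8 × 0.9159 × 0.85 / 0.007 = 35800 kPa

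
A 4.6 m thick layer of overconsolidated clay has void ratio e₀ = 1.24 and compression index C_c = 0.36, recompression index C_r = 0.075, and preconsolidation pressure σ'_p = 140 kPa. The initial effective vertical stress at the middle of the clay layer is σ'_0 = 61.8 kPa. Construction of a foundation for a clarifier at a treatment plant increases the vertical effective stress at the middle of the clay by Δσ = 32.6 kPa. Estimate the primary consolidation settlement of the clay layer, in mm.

Final effective stress: σ'_f = 61.8 + 32.6 = 94.4 kPa.
σ'_f = 94.4 ≤ σ'_p = 140 kPa, so the clay remains overconsolidated and only the recompression index applies:
S_c = C_r·H/(1+e₀)·log₁₀(σ'_f/σ'_0) = 0.075×4.6/2.24×log₁₀(94.4/61.8)
    = 0.15402 × 0.18398 = 0.02834 m

S_c ≈ 28.3 mm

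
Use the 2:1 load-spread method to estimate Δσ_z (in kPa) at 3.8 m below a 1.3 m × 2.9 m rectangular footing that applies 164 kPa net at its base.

By the 2:1 method the load spreads at 1 horizontal : 2 vertical, so at depth z the loaded area has grown by z in each plan dimension:
Δσ = qBL/((B+z)(L+z)) = 164×1.3×2.9/((1.3+3.8)(2.9+3.8)) = 18.094 kPa

Δσ_z ≈ 18.1 kPa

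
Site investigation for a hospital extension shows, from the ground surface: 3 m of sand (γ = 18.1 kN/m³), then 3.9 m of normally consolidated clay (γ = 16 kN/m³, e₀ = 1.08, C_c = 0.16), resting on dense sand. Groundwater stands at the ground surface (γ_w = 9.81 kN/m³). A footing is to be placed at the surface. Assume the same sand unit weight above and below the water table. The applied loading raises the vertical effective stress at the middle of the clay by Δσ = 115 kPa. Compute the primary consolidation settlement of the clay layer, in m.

Mid-depth of clay below the ground surface: z = 3 + 3.9/2 = 4.95 m.
Total vertical stress at mid-clay: σ_v = 18.1×3 + 16×1.95 = 85.5 kPa.
Pore pressure: u = 9.81×(4.95 − 0) = 48.56 kPa.
Initial effective stress: σ'_0 = σ_v − u = 85.5 − 48.56 = 36.94 kPa.
Final effective stress: σ'_f = σ'_0 + Δσ = 36.94 + 115 = 151.94 kPa.
Normally consolidated clay, so the full stress increment lies on the virgin compression line:
S_c = C_c·H/(1+e₀)·log₁₀(σ'_f/σ'_0) = 0.16×3.9/(1+1.08)×log₁₀(151.94/36.94)
    = 0.3 × 0.61418 = 0.1843 m

S_c ≈ 0.184 m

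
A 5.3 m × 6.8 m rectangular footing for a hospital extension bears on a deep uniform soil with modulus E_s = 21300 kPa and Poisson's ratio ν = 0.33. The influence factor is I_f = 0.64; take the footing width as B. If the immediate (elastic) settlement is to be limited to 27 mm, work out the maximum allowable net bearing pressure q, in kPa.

S_e = q·B·(1−ν²)/E_s · I_f  ⇒  q = S_e·E_s / (B·(1−ν²)·I_f).
q = 0.027 × 21300 / (5.3 × 0.8911 × 0.64) = 190.3 kPa

q ≈ 190 kPa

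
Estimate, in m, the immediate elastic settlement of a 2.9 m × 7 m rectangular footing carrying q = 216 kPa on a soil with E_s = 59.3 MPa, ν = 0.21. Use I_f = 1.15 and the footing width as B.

Immediate (elastic) settlement: S_e = q·B·(1−ν²)/E_s · I_f.
E_s = 59.3 MPa = 59300 kPa.
S_e = 216 × 2.9 × (1 − 0.21²) / 59300 × 1.15
    = 216 × 2.9 × 0.9559 / 59300 × 1.15
    = 0.01161 m

S_e ≈ 0.0116 m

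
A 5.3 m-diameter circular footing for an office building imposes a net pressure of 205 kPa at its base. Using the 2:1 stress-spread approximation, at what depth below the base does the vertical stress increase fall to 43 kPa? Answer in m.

2:1 spreading — at depth z the loaded area has grown by z in each plan dimension:
qD²/(D+z)² = Δσ_z ⇒ z = D(√(q/Δσ_z) − 1) = 5.3×(√(205/43) − 1) = 6.272 m

z ≈ 6.27 m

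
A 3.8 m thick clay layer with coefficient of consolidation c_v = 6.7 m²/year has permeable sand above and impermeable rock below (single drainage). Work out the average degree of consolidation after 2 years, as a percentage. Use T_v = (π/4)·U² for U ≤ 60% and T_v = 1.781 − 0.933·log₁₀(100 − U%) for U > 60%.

U ≈ 91.8 %

Drainage path length: H_d = H = 3.8 m (single drainage).
T_v = c_v·t/H_d² = 6.7×2/3.8² = 0.92798.
T_v = 0.92798 corresponds to the U > 60% branch:
U = 1 − 10^((1.781 − T_v)/0.933)/100 = 0.9179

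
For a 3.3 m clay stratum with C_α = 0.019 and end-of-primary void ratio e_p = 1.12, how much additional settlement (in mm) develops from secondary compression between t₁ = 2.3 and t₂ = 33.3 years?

Secondary compression: S_s = C_α·H/(1+e_p)·log₁₀(t₂/t₁)
S_s = 0.019×3.3/(1+1.12)×log₁₀(33.3/2.3)
    = 0.02958 × 1.161 = 0.03433 m

S_s ≈ 34.3 mm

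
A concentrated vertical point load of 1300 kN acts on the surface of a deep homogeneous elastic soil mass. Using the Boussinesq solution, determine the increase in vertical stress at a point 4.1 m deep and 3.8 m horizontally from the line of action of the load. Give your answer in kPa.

Δσ_z ≈ 7.84 kPa

Boussinesq vertical stress below a point load on an elastic half-space:
Δσ_z = 3P/(2πz²) · [1 + (r/z)²]^(−5/2)
r/z = 3.8/4.1 = 0.92683; [1+(r/z)²]^(−5/2) = 0.21222.
Δσ_z = 3×1300/(2π×4.1²) × 0.21222 = 36.925 × 0.21222 = 7.836 kPa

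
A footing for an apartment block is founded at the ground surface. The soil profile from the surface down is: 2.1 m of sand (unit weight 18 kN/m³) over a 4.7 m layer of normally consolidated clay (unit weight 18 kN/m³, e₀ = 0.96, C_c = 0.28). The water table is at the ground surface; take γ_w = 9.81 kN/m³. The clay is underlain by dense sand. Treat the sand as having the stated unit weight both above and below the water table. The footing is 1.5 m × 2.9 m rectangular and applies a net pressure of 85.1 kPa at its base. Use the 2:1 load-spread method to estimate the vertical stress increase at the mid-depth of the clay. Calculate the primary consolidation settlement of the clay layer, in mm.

Mid-depth of clay below the ground surface: z = 2.1 + 4.7/2 = 4.45 m.
Total vertical stress at mid-clay: σ_v = 18×2.1 + 18×2.35 = 80.1 kPa.
Pore pressure: u = 9.81×(4.45 − 0) = 43.655 kPa.
Initial effective stress: σ'_0 = σ_v − u = 80.1 − 43.655 = 36.445 kPa.
Stress increase at mid-clay by the 2:1 spreading method:
Δσ = qBL/((B+z)(L+z)) = 85.1×1.5×2.9/((1.5+4.45)(2.9+4.45)) = 8.4648 kPa
Final effective stress: σ'_f = σ'_0 + Δσ = 36.445 + 8.4648 = 44.91 kPa.
Normally consolidated clay, so the full stress increment lies on the virgin compression line:
S_c = C_c·H/(1+e₀)·log₁₀(σ'_f/σ'_0) = 0.28×4.7/(1+0.96)×log₁₀(44.91/36.445)
    = 0.67143 × 0.090705 = 0.0609 m

S_c ≈ 60.9 mm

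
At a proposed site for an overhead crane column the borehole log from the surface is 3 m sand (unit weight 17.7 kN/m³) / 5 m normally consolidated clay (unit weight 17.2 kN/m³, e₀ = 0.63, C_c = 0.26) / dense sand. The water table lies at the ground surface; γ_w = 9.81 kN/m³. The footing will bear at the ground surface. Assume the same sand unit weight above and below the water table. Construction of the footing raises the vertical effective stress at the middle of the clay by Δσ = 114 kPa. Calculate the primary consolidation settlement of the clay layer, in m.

S_c ≈ 0.454 m

Mid-depth of clay below the ground surface: z = 3 + 5/2 = 5.5 m.
Total vertical stress at mid-clay: σ_v = 17.7×3 + 17.2×2.5 = 96.1 kPa.
Pore pressure: u = 9.81×(5.5 − 0) = 53.955 kPa.
Initial effective stress: σ'_0 = σ_v − u = 96.1 − 53.955 = 42.145 kPa.
Final effective stress: σ'_f = σ'_0 + Δσ = 42.145 + 114 = 156.15 kPa.
Normally consolidated clay, so the full stress increment lies on the virgin compression line:
S_c = C_c·H/(1+e₀)·log₁₀(σ'_f/σ'_0) = 0.26×5/(1+0.63)×log₁₀(156.15/42.145)
    = 0.79755 × 0.5688 = 0.4536 m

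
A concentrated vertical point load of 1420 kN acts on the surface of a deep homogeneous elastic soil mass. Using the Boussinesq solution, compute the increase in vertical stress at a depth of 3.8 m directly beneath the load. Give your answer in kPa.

Δσ_z ≈ 47 kPa

Boussinesq vertical stress below a point load on an elastic half-space:
Δσ_z = 3P/(2πz²) · [1 + (r/z)²]^(−5/2)
r/z = 0/3.8 = 0; [1+(r/z)²]^(−5/2) = 1.
Δσ_z = 3×1420/(2π×3.8²) × 1 = 46.953 × 1 = 46.95 kPa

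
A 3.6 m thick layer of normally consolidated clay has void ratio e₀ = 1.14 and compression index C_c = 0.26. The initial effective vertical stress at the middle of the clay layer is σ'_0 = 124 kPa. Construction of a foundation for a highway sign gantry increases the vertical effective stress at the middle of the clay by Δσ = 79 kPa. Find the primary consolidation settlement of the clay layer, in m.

Final effective stress: σ'_f = σ'_0 + Δσ = 124 + 79 = 203 kPa.
Normally consolidated clay, so the full stress increment lies on the virgin compression line:
S_c = C_c·H/(1+e₀)·log₁₀(σ'_f/σ'_0) = 0.26×3.6/(1+1.14)×log₁₀(203/124)
    = 0.43738 × 0.21407 = 0.09363 m

S_c ≈ 0.0936 m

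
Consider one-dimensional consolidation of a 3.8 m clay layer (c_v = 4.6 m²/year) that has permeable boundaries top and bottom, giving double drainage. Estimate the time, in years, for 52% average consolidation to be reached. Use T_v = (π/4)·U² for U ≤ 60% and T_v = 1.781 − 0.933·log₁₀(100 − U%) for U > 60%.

Drainage path length: H_d = H/2 = 1.9 m (double drainage).
U ≤ 60%: T_v = (π/4)·U² = (π/4)×0.52² = 0.21237.
t = T_v·H_d²/c_v = 0.21237×1.9²/4.6 = 0.1667 years.

t ≈ 0.167 years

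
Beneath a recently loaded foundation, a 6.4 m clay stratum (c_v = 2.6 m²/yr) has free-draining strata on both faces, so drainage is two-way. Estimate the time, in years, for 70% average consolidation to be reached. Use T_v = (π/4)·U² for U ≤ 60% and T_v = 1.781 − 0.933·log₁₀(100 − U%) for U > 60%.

Drainage path length: H_d = H/2 = 3.2 m (double drainage).
U > 60%: T_v = 1.781 − 0.933·log₁₀(100 − 70) = 0.40285.
t = T_v·H_d²/c_v = 0.40285×3.2²/2.6 = 1.587 years.

t ≈ 1.59 years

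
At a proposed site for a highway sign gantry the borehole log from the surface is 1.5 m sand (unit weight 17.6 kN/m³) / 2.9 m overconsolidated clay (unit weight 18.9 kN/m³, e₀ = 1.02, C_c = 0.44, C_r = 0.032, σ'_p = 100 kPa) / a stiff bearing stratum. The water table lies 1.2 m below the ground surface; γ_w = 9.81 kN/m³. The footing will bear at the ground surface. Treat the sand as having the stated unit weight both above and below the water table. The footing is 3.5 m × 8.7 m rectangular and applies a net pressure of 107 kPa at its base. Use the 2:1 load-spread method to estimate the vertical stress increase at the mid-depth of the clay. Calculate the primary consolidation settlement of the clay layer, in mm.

S_c ≈ 15.6 mm

Mid-depth of clay below the ground surface: z = 1.5 + 2.9/2 = 2.95 m.
Total vertical stress at mid-clay: σ_v = 17.6×1.5 + 18.9×1.45 = 53.805 kPa.
Pore pressure: u = 9.81×(2.95 − 1.2) = 17.168 kPa.
Initial effective stress: σ'_0 = σ_v − u = 53.805 − 17.168 = 36.637 kPa.
Stress increase at mid-clay by the 2:1 spreading method:
Δσ = qBL/((B+z)(L+z)) = 107×3.5×8.7/((3.5+2.95)(8.7+2.95)) = 43.36 kPa
Final effective stress: σ'_f = 36.637 + 43.36 = 79.997 kPa.
σ'_f = 79.997 ≤ σ'_p = 100 kPa, so the clay remains overconsolidated and only the recompression index applies:
S_c = C_r·H/(1+e₀)·log₁₀(σ'_f/σ'_0) = 0.032×2.9/2.02×log₁₀(79.997/36.637)
    = 0.045939 × 0.33915 = 0.01558 m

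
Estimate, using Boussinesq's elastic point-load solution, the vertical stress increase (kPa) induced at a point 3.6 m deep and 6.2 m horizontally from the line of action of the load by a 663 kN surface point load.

Δσ_z ≈ 0.78 kPa

Boussinesq vertical stress below a point load on an elastic half-space:
Δσ_z = 3P/(2πz²) · [1 + (r/z)²]^(−5/2)
r/z = 6.2/3.6 = 1.7222; [1+(r/z)²]^(−5/2) = 0.031923.
Δσ_z = 3×663/(2π×3.6²) × 0.031923 = 24.426 × 0.031923 = 0.7798 kPa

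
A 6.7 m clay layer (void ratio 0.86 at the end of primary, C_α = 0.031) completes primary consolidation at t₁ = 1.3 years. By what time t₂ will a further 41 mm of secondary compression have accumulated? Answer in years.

t₂ ≈ 3.03 years

S_s = C_α·H/(1+e_p)·log₁₀(t₂/t₁) ⇒ log₁₀(t₂/t₁) = S_s·(1+e_p)/(C_α·H).
log₁₀(t₂/t₁) = 0.041 × (1+0.86) / (0.031×6.7) = 0.3672
t₂ = t₁ × 10^0.3672 = 1.3 × 2.329 = 3.028 years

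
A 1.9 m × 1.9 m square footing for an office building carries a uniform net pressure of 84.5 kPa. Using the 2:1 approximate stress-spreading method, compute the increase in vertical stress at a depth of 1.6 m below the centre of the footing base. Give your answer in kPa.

By the 2:1 method the load spreads at 1 horizontal : 2 vertical, so at depth z the loaded area has grown by z in each plan dimension:
Δσ = qBL/((B+z)(L+z)) = 84.5×1.9×1.9/((1.9+1.6)(1.9+1.6)) = 24.902 kPa

Δσ_z ≈ 24.9 kPa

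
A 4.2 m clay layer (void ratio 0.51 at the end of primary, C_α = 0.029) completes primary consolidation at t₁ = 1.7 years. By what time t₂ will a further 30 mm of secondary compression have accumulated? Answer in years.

S_s = C_α·H/(1+e_p)·log₁₀(t₂/t₁) ⇒ log₁₀(t₂/t₁) = S_s·(1+e_p)/(C_α·H).
log₁₀(t₂/t₁) = 0.03 × (1+0.51) / (0.029×4.2) = 0.3719
t₂ = t₁ × 10^0.3719 = 1.7 × 2.355 = 4.003 years

t₂ ≈ 4 years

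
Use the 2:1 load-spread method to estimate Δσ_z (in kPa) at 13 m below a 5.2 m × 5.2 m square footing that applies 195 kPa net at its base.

By the 2:1 method the load spreads at 1 horizontal : 2 vertical, so at depth z the loaded area has grown by z in each plan dimension:
Δσ = qBL/((B+z)(L+z)) = 195×5.2×5.2/((5.2+13)(5.2+13)) = 15.918 kPa

Δσ_z ≈ 15.9 kPa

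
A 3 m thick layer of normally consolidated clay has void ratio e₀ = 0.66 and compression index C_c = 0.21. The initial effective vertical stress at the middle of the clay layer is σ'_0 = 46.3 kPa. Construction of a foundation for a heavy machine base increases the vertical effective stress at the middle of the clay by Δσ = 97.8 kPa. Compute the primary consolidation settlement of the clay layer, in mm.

S_c ≈ 187 mm

Final effective stress: σ'_f = σ'_0 + Δσ = 46.3 + 97.8 = 144.1 kPa.
Normally consolidated clay, so the full stress increment lies on the virgin compression line:
S_c = C_c·H/(1+e₀)·log₁₀(σ'_f/σ'_0) = 0.21×3/(1+0.66)×log₁₀(144.1/46.3)
    = 0.37952 × 0.49308 = 0.1871 m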